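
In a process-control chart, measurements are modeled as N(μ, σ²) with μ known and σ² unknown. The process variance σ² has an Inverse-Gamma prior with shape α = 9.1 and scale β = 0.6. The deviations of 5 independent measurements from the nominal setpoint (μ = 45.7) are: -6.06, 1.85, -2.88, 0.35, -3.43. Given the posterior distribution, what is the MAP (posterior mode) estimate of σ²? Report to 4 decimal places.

2.4416

With known mean μ and an Inverse-Gamma(α, β) prior on σ², the Normal likelihood is conjugate: posterior is Inv-Gamma(α + n/2, β + Σ(xᵢ−μ)²/2).
Σ(xᵢ−μ)² = (-6.06)² + (1.85)² + (-2.88)² + (0.35)² + (-3.43)² = 60.3279.
Posterior: Inv-Gamma(9.1 + 5/2, 0.6 + 60.3279/2) = Inv-Gamma(11.60, 30.76395).
Mode = β/(α+1) = 30.76395/12.60 = 2.4416.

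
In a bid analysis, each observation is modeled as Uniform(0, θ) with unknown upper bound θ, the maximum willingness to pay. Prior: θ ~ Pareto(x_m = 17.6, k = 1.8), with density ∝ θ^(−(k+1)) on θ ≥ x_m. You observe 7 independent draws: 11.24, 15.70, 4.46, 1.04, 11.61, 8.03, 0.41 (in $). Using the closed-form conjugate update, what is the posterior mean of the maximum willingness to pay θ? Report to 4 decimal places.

A Pareto(scale x_m, shape k) prior on the upper bound θ of Uniform(0, θ) is conjugate: posterior is Pareto(max(x_m, max xᵢ), k + n).
Sample maximum = 15.70; prior scale x_m = 17.6 → posterior scale = max = 17.60.
Posterior shape = 1.8 + 7 = 8.8.
E[θ|data] = k·x_m/(k−1) = 8.8·17.60/7.8 = 19.8564.

19.8564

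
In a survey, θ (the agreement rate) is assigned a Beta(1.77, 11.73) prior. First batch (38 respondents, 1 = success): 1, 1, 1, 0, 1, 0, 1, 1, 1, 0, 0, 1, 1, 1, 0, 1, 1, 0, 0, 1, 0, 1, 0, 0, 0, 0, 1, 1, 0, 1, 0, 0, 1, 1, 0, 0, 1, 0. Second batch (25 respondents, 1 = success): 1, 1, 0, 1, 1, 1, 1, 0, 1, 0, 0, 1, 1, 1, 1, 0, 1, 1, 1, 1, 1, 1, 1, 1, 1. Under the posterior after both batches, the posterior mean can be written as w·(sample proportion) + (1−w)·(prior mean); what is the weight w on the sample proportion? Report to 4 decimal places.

The Beta prior is conjugate to a Binomial/Bernoulli likelihood; the update adds successes to α and failures to β.
Total number of respondents: n = 38 + 25 = 63.
Posterior mean = (α₀+k)/(α₀+β₀+n) = [n/(α₀+β₀+n)]·(k/n) + [(α₀+β₀)/(α₀+β₀+n)]·α₀/(α₀+β₀), so only n and the prior enter the weight.
The weight on the data is w = n/(α₀+β₀+n) = 63/(1.77+11.73+63) = 63/76.50 = 0.8235.

0.8235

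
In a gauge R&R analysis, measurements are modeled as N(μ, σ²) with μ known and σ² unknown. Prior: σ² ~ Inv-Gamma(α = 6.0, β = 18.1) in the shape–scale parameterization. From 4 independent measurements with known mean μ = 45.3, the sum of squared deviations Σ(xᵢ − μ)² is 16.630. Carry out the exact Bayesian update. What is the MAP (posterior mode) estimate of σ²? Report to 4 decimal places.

With known mean μ and an Inverse-Gamma(α, β) prior on σ², the Normal likelihood is conjugate: posterior is Inv-Gamma(α + n/2, β + Σ(xᵢ−μ)²/2).
Posterior: Inv-Gamma(6.0 + 4/2, 18.1 + 16.630/2) = Inv-Gamma(8.00, 26.4150).
Mode = β/(α+1) = 26.4150/9.00 = 2.9350.

2.9350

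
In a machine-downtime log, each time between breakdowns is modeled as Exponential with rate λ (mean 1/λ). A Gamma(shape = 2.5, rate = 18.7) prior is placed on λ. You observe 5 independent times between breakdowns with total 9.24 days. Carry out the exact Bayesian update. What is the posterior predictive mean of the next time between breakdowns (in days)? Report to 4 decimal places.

4.2985

With a Gamma(shape α, rate β) prior on the exponential rate λ, the posterior after n observations with total T = Σxᵢ is Gamma(α+n, β+T).
Posterior: Gamma(2.5+5, 18.7+9.24) = Gamma(7.5, 27.94).
The predictive distribution for the next observation is Lomax; its mean is β/(α−1) = 27.94/6.5 = 4.2985.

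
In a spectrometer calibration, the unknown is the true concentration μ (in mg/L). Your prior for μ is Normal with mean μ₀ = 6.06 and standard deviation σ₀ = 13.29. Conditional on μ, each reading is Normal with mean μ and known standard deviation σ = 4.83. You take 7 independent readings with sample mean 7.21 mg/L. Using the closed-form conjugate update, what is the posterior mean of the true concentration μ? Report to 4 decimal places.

7.1887

For Normal data with known variance σ², a Normal(μ₀, σ₀²) prior on μ is conjugate. Posterior precision = 1/σ₀² + n/σ²; posterior mean is the precision-weighted average of μ₀ and x̄.
n·x̄ = 7·7.21 = 50.47.
σ₀² = 13.29² = 176.6241, σ² = 4.83² = 23.3289; σ² + n·σ₀² = 23.3289 + 7·176.6241 = 1259.6976.
Posterior mean = (μ₀/σ₀² + n·x̄/σ²)/(1/σ₀² + n/σ²) = (σ²·μ₀ + σ₀²·n·x̄)/(σ² + n·σ₀²) = (23.3289·6.06 + 176.6241·50.47)/1259.6976 = 9055.591461/1259.6976 = 7.1887.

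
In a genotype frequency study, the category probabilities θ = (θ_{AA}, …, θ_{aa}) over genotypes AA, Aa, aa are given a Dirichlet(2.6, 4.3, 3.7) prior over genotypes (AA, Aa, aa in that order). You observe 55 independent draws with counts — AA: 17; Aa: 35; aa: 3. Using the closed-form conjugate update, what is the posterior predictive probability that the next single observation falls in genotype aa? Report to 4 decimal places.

0.1021

The Dirichlet prior is conjugate to the Multinomial likelihood: each posterior αⱼ = prior αⱼ + observed count nⱼ.
Posterior concentration: (19.6, 39.3, 6.7), total = 65.6.
P(next = aa | data) = α_{aa}/Σα = 0.1021.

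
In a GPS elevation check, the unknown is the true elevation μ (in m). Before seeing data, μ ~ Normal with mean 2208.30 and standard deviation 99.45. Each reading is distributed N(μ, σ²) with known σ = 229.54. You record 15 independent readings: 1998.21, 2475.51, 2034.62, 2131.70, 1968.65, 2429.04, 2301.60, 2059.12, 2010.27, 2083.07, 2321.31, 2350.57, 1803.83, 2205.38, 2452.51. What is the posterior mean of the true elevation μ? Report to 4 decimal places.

2183.7463

For Normal data with known variance σ², a Normal(μ₀, σ₀²) prior on μ is conjugate. Posterior precision = 1/σ₀² + n/σ²; posterior mean is the precision-weighted average of μ₀ and x̄.
Σxᵢ = 1998.21 + 2475.51 + 2034.62 + 2131.70 + 1968.65 + 2429.04 + 2301.60 + 2059.12 + 2010.27 + 2083.07 + 2321.31 + 2350.57 + 1803.83 + 2205.38 + 2452.51 = 32625.39, so n·x̄ = 32625.39.
σ₀² = 99.45² = 9890.3025, σ² = 229.54² = 52688.6116; σ² + n·σ₀² = 52688.6116 + 15·9890.3025 = 201043.1491.
Posterior mean = (μ₀/σ₀² + n·x̄/σ²)/(1/σ₀² + n/σ²) = (σ²·μ₀ + σ₀²·n·x̄)/(σ² + n·σ₀²) = (52688.6116·2208.30 + 9890.3025·32625.39)/201043.1491 = 439027237.276755/201043.1491 = 2183.7463.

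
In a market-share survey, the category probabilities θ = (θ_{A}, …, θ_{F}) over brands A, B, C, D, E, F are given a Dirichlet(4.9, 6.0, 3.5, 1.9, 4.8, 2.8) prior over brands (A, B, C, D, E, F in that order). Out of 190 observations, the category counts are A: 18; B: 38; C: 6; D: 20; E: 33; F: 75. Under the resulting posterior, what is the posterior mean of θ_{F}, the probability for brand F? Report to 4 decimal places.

The Dirichlet prior is conjugate to the Multinomial likelihood: each posterior αⱼ = prior αⱼ + observed count nⱼ.
Posterior concentration: (22.9, 44.0, 9.5, 21.9, 37.8, 77.8), total = 213.9.
E[θ_{F}|data] = α_{F}/Σα = 77.8/213.9 = 0.3637.

0.3637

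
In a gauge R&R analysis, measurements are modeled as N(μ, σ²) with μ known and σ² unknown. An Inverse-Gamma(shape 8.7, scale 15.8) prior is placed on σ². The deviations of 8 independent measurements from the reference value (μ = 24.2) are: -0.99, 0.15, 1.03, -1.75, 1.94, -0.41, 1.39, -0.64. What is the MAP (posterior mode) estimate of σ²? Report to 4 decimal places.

1.5693

With known mean μ and an Inverse-Gamma(α, β) prior on σ², the Normal likelihood is conjugate: posterior is Inv-Gamma(α + n/2, β + Σ(xᵢ−μ)²/2).
Σ(xᵢ−μ)² = (-0.99)² + (0.15)² + (1.03)² + (-1.75)² + (1.94)² + (-0.41)² + (1.39)² + (-0.64)² = 11.3994.
Posterior: Inv-Gamma(8.7 + 8/2, 15.8 + 11.3994/2) = Inv-Gamma(12.70, 21.49970).
Mode = β/(α+1) = 21.49970/13.70 = 1.5693.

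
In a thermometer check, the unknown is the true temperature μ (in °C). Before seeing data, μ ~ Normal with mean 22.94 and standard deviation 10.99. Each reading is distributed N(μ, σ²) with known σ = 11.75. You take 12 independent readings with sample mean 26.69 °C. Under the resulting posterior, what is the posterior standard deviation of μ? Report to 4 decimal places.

For Normal data with known variance σ², a Normal(μ₀, σ₀²) prior on μ is conjugate. Posterior precision = 1/σ₀² + n/σ²; posterior mean is the precision-weighted average of μ₀ and x̄.
σ₀² = 10.99² = 120.7801, σ² = 11.75² = 138.0625; σ² + n·σ₀² = 138.0625 + 12·120.7801 = 1587.4237.
Posterior precision = 1/σ₀² + n/σ² = 1/120.7801 + 12/138.0625 = (σ² + n·σ₀²)/(σ₀²σ²) = 1587.4237/(120.7801·138.0625); posterior variance σₙ² = σ₀²σ²/(σ² + n·σ₀²) = 120.7801·138.0625/1587.4237 = 10.504569.
Posterior SD = √σₙ² = √(120.7801·138.0625/1587.4237) = 3.2411.

3.2411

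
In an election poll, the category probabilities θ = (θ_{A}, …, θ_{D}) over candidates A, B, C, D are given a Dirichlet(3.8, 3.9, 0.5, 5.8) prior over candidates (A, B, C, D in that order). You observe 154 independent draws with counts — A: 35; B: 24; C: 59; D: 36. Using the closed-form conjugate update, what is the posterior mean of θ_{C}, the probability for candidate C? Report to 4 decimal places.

0.3542

The Dirichlet prior is conjugate to the Multinomial likelihood: each posterior αⱼ = prior αⱼ + observed count nⱼ.
Posterior concentration: (38.8, 27.9, 59.5, 41.8), total = 168.0.
E[θ_{C}|data] = α_{C}/Σα = 59.5/168.0 = 0.3542.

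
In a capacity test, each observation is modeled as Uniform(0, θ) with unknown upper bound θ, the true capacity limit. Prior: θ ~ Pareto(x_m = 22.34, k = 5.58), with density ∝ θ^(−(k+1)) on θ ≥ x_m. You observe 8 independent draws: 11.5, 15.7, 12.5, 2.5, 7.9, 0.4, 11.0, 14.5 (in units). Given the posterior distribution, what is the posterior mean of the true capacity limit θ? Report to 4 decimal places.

A Pareto(scale x_m, shape k) prior on the upper bound θ of Uniform(0, θ) is conjugate: posterior is Pareto(max(x_m, max xᵢ), k + n).
Sample maximum = 15.7; prior scale x_m = 22.34 → posterior scale = max = 22.34.
Posterior shape = 5.58 + 8 = 13.58.
E[θ|data] = k·x_m/(k−1) = 13.58·22.34/12.58 = 24.1158.

24.1158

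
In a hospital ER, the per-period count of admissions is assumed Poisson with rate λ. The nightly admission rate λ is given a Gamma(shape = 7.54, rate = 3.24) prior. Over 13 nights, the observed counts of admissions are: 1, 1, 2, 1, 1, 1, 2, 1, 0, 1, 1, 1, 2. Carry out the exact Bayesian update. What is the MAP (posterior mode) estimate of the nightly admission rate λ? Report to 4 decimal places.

1.3264

With a Gamma(shape α, rate β) prior, the Poisson likelihood is conjugate: the posterior is Gamma(α + ΣXᵢ, β + n).
Sum of counts S = 15 over n = 13 nights.
Posterior: Gamma(α+S, β+n) = Gamma(7.54+15, 3.24+13) = Gamma(22.54, 16.24).
Mode of Gamma(α,β) for α≥1 is (α−1)/β = 21.54/16.24 = 1.3264.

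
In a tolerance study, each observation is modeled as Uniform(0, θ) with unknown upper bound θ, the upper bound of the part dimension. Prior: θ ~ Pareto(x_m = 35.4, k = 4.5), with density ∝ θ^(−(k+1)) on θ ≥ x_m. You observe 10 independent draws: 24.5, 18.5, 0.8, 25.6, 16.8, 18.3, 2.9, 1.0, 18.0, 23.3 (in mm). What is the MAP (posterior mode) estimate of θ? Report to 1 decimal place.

35.4

A Pareto(scale x_m, shape k) prior on the upper bound θ of Uniform(0, θ) is conjugate: posterior is Pareto(max(x_m, max xᵢ), k + n).
Sample maximum = 25.6; prior scale x_m = 35.4 → posterior scale = max = 35.4.
Posterior shape = 4.5 + 10 = 14.5.
The Pareto density is decreasing on [x_m, ∞), so the mode is x_m = 35.4.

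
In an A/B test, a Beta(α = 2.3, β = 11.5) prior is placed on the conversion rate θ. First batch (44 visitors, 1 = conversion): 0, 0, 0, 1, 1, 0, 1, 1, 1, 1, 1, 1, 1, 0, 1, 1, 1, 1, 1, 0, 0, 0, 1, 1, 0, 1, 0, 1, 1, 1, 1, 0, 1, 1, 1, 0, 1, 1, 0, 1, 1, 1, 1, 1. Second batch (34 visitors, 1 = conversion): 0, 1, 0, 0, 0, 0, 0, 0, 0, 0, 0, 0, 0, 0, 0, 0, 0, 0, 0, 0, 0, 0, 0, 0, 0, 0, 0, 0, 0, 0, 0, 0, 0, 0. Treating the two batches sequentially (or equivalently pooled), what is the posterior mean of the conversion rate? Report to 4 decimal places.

0.3736

The Beta prior is conjugate to a Binomial/Bernoulli likelihood; the update adds successes to α and failures to β.
After batch 1: Beta(2.3+31, 11.5+13) = Beta(33.3, 24.5).
After batch 2: Beta(33.3+1, 24.5+33) = Beta(34.3, 57.5).
Posterior mean = α/(α+β) = 34.3/91.8 = 0.3736.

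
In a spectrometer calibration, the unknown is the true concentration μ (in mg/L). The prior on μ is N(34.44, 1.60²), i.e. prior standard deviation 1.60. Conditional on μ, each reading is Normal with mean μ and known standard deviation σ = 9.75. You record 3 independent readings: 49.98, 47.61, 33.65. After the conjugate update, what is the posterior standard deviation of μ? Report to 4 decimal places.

For Normal data with known variance σ², a Normal(μ₀, σ₀²) prior on μ is conjugate. Posterior precision = 1/σ₀² + n/σ²; posterior mean is the precision-weighted average of μ₀ and x̄.
σ₀² = 1.60² = 2.56, σ² = 9.75² = 95.0625; σ² + n·σ₀² = 95.0625 + 3·2.56 = 102.7425.
Posterior precision = 1/σ₀² + n/σ² = 1/2.56 + 3/95.0625 = (σ² + n·σ₀²)/(σ₀²σ²) = 102.7425/(2.56·95.0625); posterior variance σₙ² = σ₀²σ²/(σ² + n·σ₀²) = 2.56·95.0625/102.7425 = 2.368640.
Posterior SD = √σₙ² = √(2.56·95.0625/102.7425) = 1.5390.

1.5390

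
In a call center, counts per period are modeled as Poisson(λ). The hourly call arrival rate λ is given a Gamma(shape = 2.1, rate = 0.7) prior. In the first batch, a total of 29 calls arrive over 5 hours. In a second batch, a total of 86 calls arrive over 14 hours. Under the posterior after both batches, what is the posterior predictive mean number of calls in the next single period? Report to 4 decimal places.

5.9442

With a Gamma(shape α, rate β) prior, the Poisson likelihood is conjugate: the posterior is Gamma(α + ΣXᵢ, β + n).
After batch 1: Gamma(α+S, β+n) = Gamma(2.1+29, 0.7+5) = Gamma(31.1, 5.7).
After batch 2: Gamma(α+S, β+n) = Gamma(31.1+86, 5.7+14) = Gamma(117.1, 19.7).
The predictive distribution for one future period is NegBinom with mean α/β = 5.9442.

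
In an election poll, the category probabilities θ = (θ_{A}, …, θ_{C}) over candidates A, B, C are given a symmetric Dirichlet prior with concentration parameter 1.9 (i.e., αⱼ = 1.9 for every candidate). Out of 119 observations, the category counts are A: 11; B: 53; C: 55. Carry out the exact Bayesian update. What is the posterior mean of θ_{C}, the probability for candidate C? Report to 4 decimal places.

The Dirichlet prior is conjugate to the Multinomial likelihood: each posterior αⱼ = prior αⱼ + observed count nⱼ.
Posterior concentration: (12.9, 54.9, 56.9), total = 124.7.
E[θ_{C}|data] = α_{C}/Σα = 56.9/124.7 = 0.4563.

0.4563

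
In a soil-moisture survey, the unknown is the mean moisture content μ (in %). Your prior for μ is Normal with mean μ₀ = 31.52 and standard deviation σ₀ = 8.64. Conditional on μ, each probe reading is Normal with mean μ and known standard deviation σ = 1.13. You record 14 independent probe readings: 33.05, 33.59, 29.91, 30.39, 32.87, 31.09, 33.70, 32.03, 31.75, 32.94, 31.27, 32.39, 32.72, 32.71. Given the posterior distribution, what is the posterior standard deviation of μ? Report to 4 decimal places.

0.3018

For Normal data with known variance σ², a Normal(μ₀, σ₀²) prior on μ is conjugate. Posterior precision = 1/σ₀² + n/σ²; posterior mean is the precision-weighted average of μ₀ and x̄.
σ₀² = 8.64² = 74.6496, σ² = 1.13² = 1.2769; σ² + n·σ₀² = 1.2769 + 14·74.6496 = 1046.3713.
Posterior precision = 1/σ₀² + n/σ² = 1/74.6496 + 14/1.2769 = (σ² + n·σ₀²)/(σ₀²σ²) = 1046.3713/(74.6496·1.2769); posterior variance σₙ² = σ₀²σ²/(σ² + n·σ₀²) = 74.6496·1.2769/1046.3713 = 0.091096.
Posterior SD = √σₙ² = √(74.6496·1.2769/1046.3713) = 0.3018.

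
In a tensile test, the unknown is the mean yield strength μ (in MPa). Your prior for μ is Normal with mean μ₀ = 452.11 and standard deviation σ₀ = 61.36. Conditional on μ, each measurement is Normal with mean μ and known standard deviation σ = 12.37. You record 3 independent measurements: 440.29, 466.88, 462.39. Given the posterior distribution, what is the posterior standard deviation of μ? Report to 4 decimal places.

7.0939

For Normal data with known variance σ², a Normal(μ₀, σ₀²) prior on μ is conjugate. Posterior precision = 1/σ₀² + n/σ²; posterior mean is the precision-weighted average of μ₀ and x̄.
σ₀² = 61.36² = 3765.0496, σ² = 12.37² = 153.0169; σ² + n·σ₀² = 153.0169 + 3·3765.0496 = 11448.1657.
Posterior precision = 1/σ₀² + n/σ² = 1/3765.0496 + 3/153.0169 = (σ² + n·σ₀²)/(σ₀²σ²) = 11448.1657/(3765.0496·153.0169); posterior variance σₙ² = σ₀²σ²/(σ² + n·σ₀²) = 3765.0496·153.0169/11448.1657 = 50.323889.
Posterior SD = √σₙ² = √(3765.0496·153.0169/11448.1657) = 7.0939.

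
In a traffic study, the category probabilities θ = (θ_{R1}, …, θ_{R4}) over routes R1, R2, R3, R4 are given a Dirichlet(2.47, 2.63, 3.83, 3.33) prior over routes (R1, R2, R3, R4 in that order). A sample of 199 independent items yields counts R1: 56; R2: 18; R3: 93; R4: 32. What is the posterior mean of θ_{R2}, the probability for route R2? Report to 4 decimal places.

0.0977

The Dirichlet prior is conjugate to the Multinomial likelihood: each posterior αⱼ = prior αⱼ + observed count nⱼ.
Posterior concentration: (58.47, 20.63, 96.83, 35.33), total = 211.26.
E[θ_{R2}|data] = α_{R2}/Σα = 20.63/211.26 = 0.0977.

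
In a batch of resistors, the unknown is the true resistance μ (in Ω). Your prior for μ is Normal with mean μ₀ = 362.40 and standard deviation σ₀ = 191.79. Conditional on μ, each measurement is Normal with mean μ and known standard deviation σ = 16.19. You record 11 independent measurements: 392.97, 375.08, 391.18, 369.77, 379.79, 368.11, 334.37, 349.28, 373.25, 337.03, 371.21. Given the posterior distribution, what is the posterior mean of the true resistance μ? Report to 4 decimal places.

For Normal data with known variance σ², a Normal(μ₀, σ₀²) prior on μ is conjugate. Posterior precision = 1/σ₀² + n/σ²; posterior mean is the precision-weighted average of μ₀ and x̄.
Σxᵢ = 392.97 + 375.08 + 391.18 + 369.77 + 379.79 + 368.11 + 334.37 + 349.28 + 373.25 + 337.03 + 371.21 = 4042.04, so n·x̄ = 4042.04.
σ₀² = 191.79² = 36783.4041, σ² = 16.19² = 262.1161; σ² + n·σ₀² = 262.1161 + 11·36783.4041 = 404879.5612.
Posterior mean = (μ₀/σ₀² + n·x̄/σ²)/(1/σ₀² + n/σ²) = (σ²·μ₀ + σ₀²·n·x̄)/(σ² + n·σ₀²) = (262.1161·362.40 + 36783.4041·4042.04)/404879.5612 = 148774981.583004/404879.5612 = 367.4549.

367.4549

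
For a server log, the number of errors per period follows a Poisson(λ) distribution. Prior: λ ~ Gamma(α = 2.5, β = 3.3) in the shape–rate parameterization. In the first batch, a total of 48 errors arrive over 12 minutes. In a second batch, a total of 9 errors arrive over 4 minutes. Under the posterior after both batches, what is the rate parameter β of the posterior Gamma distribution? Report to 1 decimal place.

19.3

With a Gamma(shape α, rate β) prior, the Poisson likelihood is conjugate: the posterior is Gamma(α + ΣXᵢ, β + n).
After batch 1: Gamma(α+S, β+n) = Gamma(2.5+48, 3.3+12) = Gamma(50.5, 15.3).
After batch 2: Gamma(α+S, β+n) = Gamma(50.5+9, 15.3+4) = Gamma(59.5, 19.3).
Posterior β = 19.3.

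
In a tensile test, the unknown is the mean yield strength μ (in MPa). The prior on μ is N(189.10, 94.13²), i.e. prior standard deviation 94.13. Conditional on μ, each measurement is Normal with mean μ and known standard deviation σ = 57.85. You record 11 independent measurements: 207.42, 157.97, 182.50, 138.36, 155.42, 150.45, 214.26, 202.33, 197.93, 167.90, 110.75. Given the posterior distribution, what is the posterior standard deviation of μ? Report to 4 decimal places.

For Normal data with known variance σ², a Normal(μ₀, σ₀²) prior on μ is conjugate. Posterior precision = 1/σ₀² + n/σ²; posterior mean is the precision-weighted average of μ₀ and x̄.
σ₀² = 94.13² = 8860.4569, σ² = 57.85² = 3346.6225; σ² + n·σ₀² = 3346.6225 + 11·8860.4569 = 100811.6484.
Posterior precision = 1/σ₀² + n/σ² = 1/8860.4569 + 11/3346.6225 = (σ² + n·σ₀²)/(σ₀²σ²) = 100811.6484/(8860.4569·3346.6225); posterior variance σₙ² = σ₀²σ²/(σ² + n·σ₀²) = 8860.4569·3346.6225/100811.6484 = 294.138672.
Posterior SD = √σₙ² = √(8860.4569·3346.6225/100811.6484) = 17.1505.

17.1505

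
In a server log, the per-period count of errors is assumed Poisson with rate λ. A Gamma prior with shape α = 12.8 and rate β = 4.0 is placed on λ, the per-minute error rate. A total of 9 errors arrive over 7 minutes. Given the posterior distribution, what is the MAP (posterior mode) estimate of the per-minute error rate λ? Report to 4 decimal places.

With a Gamma(shape α, rate β) prior, the Poisson likelihood is conjugate: the posterior is Gamma(α + ΣXᵢ, β + n).
Posterior: Gamma(α+S, β+n) = Gamma(12.8+9, 4.0+7) = Gamma(21.8, 11.0).
Mode of Gamma(α,β) for α≥1 is (α−1)/β = 20.8/11.0 = 1.8909.

1.8909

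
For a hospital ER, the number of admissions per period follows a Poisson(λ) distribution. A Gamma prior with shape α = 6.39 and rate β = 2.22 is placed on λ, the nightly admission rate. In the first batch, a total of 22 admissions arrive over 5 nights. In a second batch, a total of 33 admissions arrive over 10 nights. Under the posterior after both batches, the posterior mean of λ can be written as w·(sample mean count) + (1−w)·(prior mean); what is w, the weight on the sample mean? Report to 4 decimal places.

With a Gamma(shape α, rate β) prior, the Poisson likelihood is conjugate: the posterior is Gamma(α + ΣXᵢ, β + n).
Total number of nights: n = 5 + 10 = 15.
Posterior mean = (α₀+S)/(β₀+n) = [n/(β₀+n)]·(S/n) + [β₀/(β₀+n)]·(α₀/β₀), so only n and β₀ enter the weight.
Weight on data w = n/(β₀+n) = 15/(2.22+15) = 15/17.22 = 0.8711.

0.8711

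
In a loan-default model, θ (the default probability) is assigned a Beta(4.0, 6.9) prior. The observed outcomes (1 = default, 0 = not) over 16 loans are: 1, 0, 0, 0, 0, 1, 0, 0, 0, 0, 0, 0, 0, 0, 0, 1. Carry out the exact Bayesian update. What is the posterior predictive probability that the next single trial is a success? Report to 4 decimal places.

The Beta prior is conjugate to a Binomial/Bernoulli likelihood; the update adds successes to α and failures to β.
Posterior: Beta(α+k, β+n−k) = Beta(4.0+3, 6.9+13) = Beta(7.0, 19.9).
For a single future Bernoulli trial, P(success | data) = α/(α+β) = 0.2602.

0.2602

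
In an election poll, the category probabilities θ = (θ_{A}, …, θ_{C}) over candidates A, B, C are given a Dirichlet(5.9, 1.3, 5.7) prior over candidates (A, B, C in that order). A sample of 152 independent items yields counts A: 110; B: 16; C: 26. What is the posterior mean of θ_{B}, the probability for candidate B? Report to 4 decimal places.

The Dirichlet prior is conjugate to the Multinomial likelihood: each posterior αⱼ = prior αⱼ + observed count nⱼ.
Posterior concentration: (115.9, 17.3, 31.7), total = 164.9.
E[θ_{B}|data] = α_{B}/Σα = 17.3/164.9 = 0.1049.

0.1049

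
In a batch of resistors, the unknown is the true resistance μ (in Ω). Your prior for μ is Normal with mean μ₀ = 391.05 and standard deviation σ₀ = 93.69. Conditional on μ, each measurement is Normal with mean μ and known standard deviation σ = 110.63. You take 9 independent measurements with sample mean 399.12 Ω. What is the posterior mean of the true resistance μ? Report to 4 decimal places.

For Normal data with known variance σ², a Normal(μ₀, σ₀²) prior on μ is conjugate. Posterior precision = 1/σ₀² + n/σ²; posterior mean is the precision-weighted average of μ₀ and x̄.
n·x̄ = 9·399.12 = 3592.08.
σ₀² = 93.69² = 8777.8161, σ² = 110.63² = 12238.9969; σ² + n·σ₀² = 12238.9969 + 9·8777.8161 = 91239.3418.
Posterior mean = (μ₀/σ₀² + n·x̄/σ²)/(1/σ₀² + n/σ²) = (σ²·μ₀ + σ₀²·n·x̄)/(σ² + n·σ₀²) = (12238.9969·391.05 + 8777.8161·3592.08)/91239.3418 = 36316677.394233/91239.3418 = 398.0375.

398.0375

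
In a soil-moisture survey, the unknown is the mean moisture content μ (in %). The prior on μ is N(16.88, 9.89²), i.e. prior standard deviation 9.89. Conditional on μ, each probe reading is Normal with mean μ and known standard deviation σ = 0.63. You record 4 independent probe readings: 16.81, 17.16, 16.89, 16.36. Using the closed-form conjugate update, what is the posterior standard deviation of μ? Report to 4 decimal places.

0.3148

For Normal data with known variance σ², a Normal(μ₀, σ₀²) prior on μ is conjugate. Posterior precision = 1/σ₀² + n/σ²; posterior mean is the precision-weighted average of μ₀ and x̄.
σ₀² = 9.89² = 97.8121, σ² = 0.63² = 0.3969; σ² + n·σ₀² = 0.3969 + 4·97.8121 = 391.6453.
Posterior precision = 1/σ₀² + n/σ² = 1/97.8121 + 4/0.3969 = (σ² + n·σ₀²)/(σ₀²σ²) = 391.6453/(97.8121·0.3969); posterior variance σₙ² = σ₀²σ²/(σ² + n·σ₀²) = 97.8121·0.3969/391.6453 = 0.099124.
Posterior SD = √σₙ² = √(97.8121·0.3969/391.6453) = 0.3148.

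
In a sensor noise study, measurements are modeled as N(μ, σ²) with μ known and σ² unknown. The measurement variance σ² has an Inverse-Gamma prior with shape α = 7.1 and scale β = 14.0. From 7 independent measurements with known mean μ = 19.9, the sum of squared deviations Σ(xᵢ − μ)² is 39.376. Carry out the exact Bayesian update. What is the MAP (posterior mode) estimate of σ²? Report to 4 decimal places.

2.9041

With known mean μ and an Inverse-Gamma(α, β) prior on σ², the Normal likelihood is conjugate: posterior is Inv-Gamma(α + n/2, β + Σ(xᵢ−μ)²/2).
Posterior: Inv-Gamma(7.1 + 7/2, 14.0 + 39.376/2) = Inv-Gamma(10.60, 33.6880).
Mode = β/(α+1) = 33.6880/11.60 = 2.9041.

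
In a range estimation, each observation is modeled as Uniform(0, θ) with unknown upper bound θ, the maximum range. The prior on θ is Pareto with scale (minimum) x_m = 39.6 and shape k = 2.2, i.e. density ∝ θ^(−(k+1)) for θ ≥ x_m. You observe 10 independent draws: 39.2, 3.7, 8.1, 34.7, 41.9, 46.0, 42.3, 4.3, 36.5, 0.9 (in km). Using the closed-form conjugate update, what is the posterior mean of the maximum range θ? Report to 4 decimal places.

A Pareto(scale x_m, shape k) prior on the upper bound θ of Uniform(0, θ) is conjugate: posterior is Pareto(max(x_m, max xᵢ), k + n).
Sample maximum = 46.0; prior scale x_m = 39.6 → posterior scale = max = 46.0.
Posterior shape = 2.2 + 10 = 12.2.
E[θ|data] = k·x_m/(k−1) = 12.2·46.0/11.2 = 50.1071.

50.1071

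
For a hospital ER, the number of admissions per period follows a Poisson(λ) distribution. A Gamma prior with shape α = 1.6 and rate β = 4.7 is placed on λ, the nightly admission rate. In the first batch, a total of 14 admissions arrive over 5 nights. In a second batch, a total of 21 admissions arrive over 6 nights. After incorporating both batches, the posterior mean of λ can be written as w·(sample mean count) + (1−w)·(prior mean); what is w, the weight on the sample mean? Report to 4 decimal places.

With a Gamma(shape α, rate β) prior, the Poisson likelihood is conjugate: the posterior is Gamma(α + ΣXᵢ, β + n).
Total number of nights: n = 5 + 6 = 11.
Posterior mean = (α₀+S)/(β₀+n) = [n/(β₀+n)]·(S/n) + [β₀/(β₀+n)]·(α₀/β₀), so only n and β₀ enter the weight.
Weight on data w = n/(β₀+n) = 11/(4.7+11) = 11/15.7 = 0.7006.

0.7006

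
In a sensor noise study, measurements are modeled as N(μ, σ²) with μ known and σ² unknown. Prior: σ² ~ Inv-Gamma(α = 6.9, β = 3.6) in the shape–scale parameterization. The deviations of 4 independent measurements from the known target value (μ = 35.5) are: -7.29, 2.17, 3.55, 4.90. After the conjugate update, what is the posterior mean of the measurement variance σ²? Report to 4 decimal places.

6.4345

With known mean μ and an Inverse-Gamma(α, β) prior on σ², the Normal likelihood is conjugate: posterior is Inv-Gamma(α + n/2, β + Σ(xᵢ−μ)²/2).
Σ(xᵢ−μ)² = (-7.29)² + (2.17)² + (3.55)² + (4.90)² = 94.4655.
Posterior: Inv-Gamma(6.9 + 4/2, 3.6 + 94.4655/2) = Inv-Gamma(8.90, 50.83275).
E[σ²|data] = β/(α−1) = 50.83275/7.90 = 6.4345.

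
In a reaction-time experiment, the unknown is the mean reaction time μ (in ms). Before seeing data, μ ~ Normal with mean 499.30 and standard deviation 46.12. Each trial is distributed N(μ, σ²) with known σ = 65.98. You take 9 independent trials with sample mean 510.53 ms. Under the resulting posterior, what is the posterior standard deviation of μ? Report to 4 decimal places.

19.8517

For Normal data with known variance σ², a Normal(μ₀, σ₀²) prior on μ is conjugate. Posterior precision = 1/σ₀² + n/σ²; posterior mean is the precision-weighted average of μ₀ and x̄.
σ₀² = 46.12² = 2127.0544, σ² = 65.98² = 4353.3604; σ² + n·σ₀² = 4353.3604 + 9·2127.0544 = 23496.85.
Posterior precision = 1/σ₀² + n/σ² = 1/2127.0544 + 9/4353.3604 = (σ² + n·σ₀²)/(σ₀²σ²) = 23496.85/(2127.0544·4353.3604); posterior variance σₙ² = σ₀²σ²/(σ² + n·σ₀²) = 2127.0544·4353.3604/23496.85 = 394.088331.
Posterior SD = √σₙ² = √(2127.0544·4353.3604/23496.85) = 19.8517.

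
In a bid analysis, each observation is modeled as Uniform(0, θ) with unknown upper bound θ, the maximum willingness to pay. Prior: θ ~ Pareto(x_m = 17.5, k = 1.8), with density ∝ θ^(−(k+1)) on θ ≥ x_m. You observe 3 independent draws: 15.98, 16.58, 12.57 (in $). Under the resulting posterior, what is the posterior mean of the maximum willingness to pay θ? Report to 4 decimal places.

A Pareto(scale x_m, shape k) prior on the upper bound θ of Uniform(0, θ) is conjugate: posterior is Pareto(max(x_m, max xᵢ), k + n).
Sample maximum = 16.58; prior scale x_m = 17.5 → posterior scale = max = 17.50.
Posterior shape = 1.8 + 3 = 4.8.
E[θ|data] = k·x_m/(k−1) = 4.8·17.50/3.8 = 22.1053.

22.1053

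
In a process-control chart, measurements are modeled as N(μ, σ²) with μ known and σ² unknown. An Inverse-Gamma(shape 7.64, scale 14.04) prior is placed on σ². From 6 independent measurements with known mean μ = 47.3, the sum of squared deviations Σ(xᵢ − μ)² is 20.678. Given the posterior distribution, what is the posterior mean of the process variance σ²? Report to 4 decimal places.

With known mean μ and an Inverse-Gamma(α, β) prior on σ², the Normal likelihood is conjugate: posterior is Inv-Gamma(α + n/2, β + Σ(xᵢ−μ)²/2).
Posterior: Inv-Gamma(7.64 + 6/2, 14.04 + 20.678/2) = Inv-Gamma(10.64, 24.3790).
E[σ²|data] = β/(α−1) = 24.3790/9.64 = 2.5289.

2.5289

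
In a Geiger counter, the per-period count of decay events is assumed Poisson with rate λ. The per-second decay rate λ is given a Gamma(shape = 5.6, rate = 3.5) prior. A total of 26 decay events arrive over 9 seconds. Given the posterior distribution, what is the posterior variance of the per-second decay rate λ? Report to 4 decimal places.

With a Gamma(shape α, rate β) prior, the Poisson likelihood is conjugate: the posterior is Gamma(α + ΣXᵢ, β + n).
Posterior: Gamma(α+S, β+n) = Gamma(5.6+26, 3.5+9) = Gamma(31.6, 12.5).
Var = α/β² = 31.6/12.5² = 0.2022.

0.2022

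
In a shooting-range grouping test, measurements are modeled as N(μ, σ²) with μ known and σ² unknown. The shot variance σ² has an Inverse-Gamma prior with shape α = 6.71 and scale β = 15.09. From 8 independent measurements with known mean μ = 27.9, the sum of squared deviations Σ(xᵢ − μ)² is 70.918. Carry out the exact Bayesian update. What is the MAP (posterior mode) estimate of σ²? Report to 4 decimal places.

4.3167

With known mean μ and an Inverse-Gamma(α, β) prior on σ², the Normal likelihood is conjugate: posterior is Inv-Gamma(α + n/2, β + Σ(xᵢ−μ)²/2).
Posterior: Inv-Gamma(6.71 + 8/2, 15.09 + 70.918/2) = Inv-Gamma(10.71, 50.5490).
Mode = β/(α+1) = 50.5490/11.71 = 4.3167.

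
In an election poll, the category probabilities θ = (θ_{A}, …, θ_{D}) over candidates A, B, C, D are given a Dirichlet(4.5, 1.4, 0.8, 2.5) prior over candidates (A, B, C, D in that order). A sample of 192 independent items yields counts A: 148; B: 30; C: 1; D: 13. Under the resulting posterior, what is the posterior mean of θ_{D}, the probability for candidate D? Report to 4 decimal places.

The Dirichlet prior is conjugate to the Multinomial likelihood: each posterior αⱼ = prior αⱼ + observed count nⱼ.
Posterior concentration: (152.5, 31.4, 1.8, 15.5), total = 201.2.
E[θ_{D}|data] = α_{D}/Σα = 15.5/201.2 = 0.0770.

0.0770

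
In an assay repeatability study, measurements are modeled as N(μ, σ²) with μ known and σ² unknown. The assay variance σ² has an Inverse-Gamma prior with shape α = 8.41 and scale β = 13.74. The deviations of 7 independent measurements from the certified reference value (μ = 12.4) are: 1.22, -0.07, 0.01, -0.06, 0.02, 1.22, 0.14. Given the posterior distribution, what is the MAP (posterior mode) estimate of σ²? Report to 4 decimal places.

1.1807

With known mean μ and an Inverse-Gamma(α, β) prior on σ², the Normal likelihood is conjugate: posterior is Inv-Gamma(α + n/2, β + Σ(xᵢ−μ)²/2).
Σ(xᵢ−μ)² = (1.22)² + (-0.07)² + (0.01)² + (-0.06)² + (0.02)² + (1.22)² + (0.14)² = 3.0054.
Posterior: Inv-Gamma(8.41 + 7/2, 13.74 + 3.0054/2) = Inv-Gamma(11.91, 15.24270).
Mode = β/(α+1) = 15.24270/12.91 = 1.1807.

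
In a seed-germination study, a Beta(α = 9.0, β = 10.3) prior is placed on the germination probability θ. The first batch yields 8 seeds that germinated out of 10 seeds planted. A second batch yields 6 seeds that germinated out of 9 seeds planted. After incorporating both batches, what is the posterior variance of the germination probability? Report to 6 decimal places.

0.006104

The Beta prior is conjugate to a Binomial/Bernoulli likelihood; the update adds successes to α and failures to β.
After batch 1: Beta(9.0+8, 10.3+2) = Beta(17.0, 12.3).
After batch 2: Beta(17.0+6, 12.3+3) = Beta(23.0, 15.3).
Var = αβ/((α+β)²(α+β+1)) = 23.0·15.3/(38.3²·39.3) = 0.006104.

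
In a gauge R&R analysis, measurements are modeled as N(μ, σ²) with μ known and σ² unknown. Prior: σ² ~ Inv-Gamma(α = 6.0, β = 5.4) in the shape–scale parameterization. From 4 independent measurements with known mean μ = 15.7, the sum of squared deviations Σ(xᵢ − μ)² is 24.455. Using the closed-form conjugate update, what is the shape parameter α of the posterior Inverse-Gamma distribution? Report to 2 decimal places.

8.00

With known mean μ and an Inverse-Gamma(α, β) prior on σ², the Normal likelihood is conjugate: posterior is Inv-Gamma(α + n/2, β + Σ(xᵢ−μ)²/2).
Posterior: Inv-Gamma(6.0 + 4/2, 5.4 + 24.455/2) = Inv-Gamma(8.00, 17.6275).
Posterior α = 8.00.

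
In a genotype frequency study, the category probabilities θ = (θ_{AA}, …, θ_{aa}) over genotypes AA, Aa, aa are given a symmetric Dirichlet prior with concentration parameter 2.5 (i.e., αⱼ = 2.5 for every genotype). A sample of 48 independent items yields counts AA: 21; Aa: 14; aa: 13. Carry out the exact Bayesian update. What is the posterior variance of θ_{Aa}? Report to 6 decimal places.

The Dirichlet prior is conjugate to the Multinomial likelihood: each posterior αⱼ = prior αⱼ + observed count nⱼ.
Posterior concentration: (23.5, 16.5, 15.5), total = 55.5.
Var[θ_j] = α_j(Σα−α_j)/((Σα)²(Σα+1)) = 16.5·39.0/(55.5²·56.5) = 0.003698.

0.003698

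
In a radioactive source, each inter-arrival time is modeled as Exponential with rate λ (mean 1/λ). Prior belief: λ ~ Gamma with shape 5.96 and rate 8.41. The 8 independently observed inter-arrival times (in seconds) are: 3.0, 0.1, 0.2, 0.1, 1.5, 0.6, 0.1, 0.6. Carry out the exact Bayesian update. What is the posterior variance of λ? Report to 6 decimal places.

0.065401

With a Gamma(shape α, rate β) prior on the exponential rate λ, the posterior after n observations with total T = Σxᵢ is Gamma(α+n, β+T).
Sum of observations T = 6.2 seconds; n = 8.
Posterior: Gamma(5.96+8, 8.41+6.2) = Gamma(13.96, 14.61).
Var = α/β² = 0.065401.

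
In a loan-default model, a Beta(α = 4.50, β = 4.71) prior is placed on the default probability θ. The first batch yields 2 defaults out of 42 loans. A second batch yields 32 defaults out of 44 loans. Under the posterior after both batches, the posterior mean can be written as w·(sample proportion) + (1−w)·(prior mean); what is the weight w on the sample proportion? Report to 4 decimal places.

The Beta prior is conjugate to a Binomial/Bernoulli likelihood; the update adds successes to α and failures to β.
Total number of loans: n = 42 + 44 = 86.
Posterior mean = (α₀+k)/(α₀+β₀+n) = [n/(α₀+β₀+n)]·(k/n) + [(α₀+β₀)/(α₀+β₀+n)]·α₀/(α₀+β₀), so only n and the prior enter the weight.
The weight on the data is w = n/(α₀+β₀+n) = 86/(4.50+4.71+86) = 86/95.21 = 0.9033.

0.9033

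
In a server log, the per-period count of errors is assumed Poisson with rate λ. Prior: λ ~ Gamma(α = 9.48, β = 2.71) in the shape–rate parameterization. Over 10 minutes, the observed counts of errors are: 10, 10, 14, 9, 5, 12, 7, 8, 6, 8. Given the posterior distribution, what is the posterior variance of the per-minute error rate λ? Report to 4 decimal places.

0.6096

With a Gamma(shape α, rate β) prior, the Poisson likelihood is conjugate: the posterior is Gamma(α + ΣXᵢ, β + n).
Sum of counts S = 89 over n = 10 minutes.
Posterior: Gamma(α+S, β+n) = Gamma(9.48+89, 2.71+10) = Gamma(98.48, 12.71).
Var = α/β² = 98.48/12.71² = 0.6096.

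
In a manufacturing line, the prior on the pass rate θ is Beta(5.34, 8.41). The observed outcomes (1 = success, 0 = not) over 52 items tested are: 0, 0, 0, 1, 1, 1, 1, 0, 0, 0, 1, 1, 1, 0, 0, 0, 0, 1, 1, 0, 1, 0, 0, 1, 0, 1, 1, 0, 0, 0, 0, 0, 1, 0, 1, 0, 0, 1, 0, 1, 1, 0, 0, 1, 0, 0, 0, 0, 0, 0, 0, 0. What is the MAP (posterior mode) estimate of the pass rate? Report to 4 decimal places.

0.3661

The Beta prior is conjugate to a Binomial/Bernoulli likelihood; the update adds successes to α and failures to β.
Posterior: Beta(α+k, β+n−k) = Beta(5.34+19, 8.41+33) = Beta(24.34, 41.41).
Mode of Beta(a,b) for a,b>1 is (a−1)/(a+b−2) = 23.34/63.75 = 0.3661.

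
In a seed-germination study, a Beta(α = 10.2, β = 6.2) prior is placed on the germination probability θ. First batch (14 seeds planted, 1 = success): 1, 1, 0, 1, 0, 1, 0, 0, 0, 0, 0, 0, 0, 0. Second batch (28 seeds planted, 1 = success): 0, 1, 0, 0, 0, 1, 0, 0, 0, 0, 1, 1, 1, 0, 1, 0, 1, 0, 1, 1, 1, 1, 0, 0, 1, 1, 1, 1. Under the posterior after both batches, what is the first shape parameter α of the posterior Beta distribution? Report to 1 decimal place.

The Beta prior is conjugate to a Binomial/Bernoulli likelihood; the update adds successes to α and failures to β.
After batch 1: Beta(10.2+4, 6.2+10) = Beta(14.2, 16.2).
After batch 2: Beta(14.2+15, 16.2+13) = Beta(29.2, 29.2).
Posterior α = 29.2.

29.2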